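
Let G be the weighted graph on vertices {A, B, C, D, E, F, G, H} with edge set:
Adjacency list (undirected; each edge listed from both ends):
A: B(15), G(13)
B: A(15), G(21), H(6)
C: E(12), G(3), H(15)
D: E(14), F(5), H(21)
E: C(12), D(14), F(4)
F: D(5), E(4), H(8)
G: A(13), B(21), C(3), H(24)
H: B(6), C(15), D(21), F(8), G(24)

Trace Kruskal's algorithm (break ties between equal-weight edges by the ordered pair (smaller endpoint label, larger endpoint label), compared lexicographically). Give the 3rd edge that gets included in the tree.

D-F

Kruskal's algorithm — process edges by increasing weight (ties by edge label):
C-G (3): add — endpoints in different components.
E-F (4): add — endpoints in different components.
D-F (5): add — endpoints in different components.
B-H (6): add — endpoints in different components.
F-H (8): add — endpoints in different components.
C-E (12): add — endpoints in different components.
A-G (13): add — endpoints in different components.
The 3rd edge added is D-F.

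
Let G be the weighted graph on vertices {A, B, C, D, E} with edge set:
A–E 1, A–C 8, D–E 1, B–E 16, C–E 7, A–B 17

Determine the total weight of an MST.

25

Prim's algorithm from B:
Step 1: cheapest edge leaving the tree is B–E (16); add E.
Step 2: cheapest edge leaving the tree is A–E (1); add A.
Step 3: cheapest edge leaving the tree is D–E (1); add D.
Step 4: cheapest edge leaving the tree is C–E (7); add C.
MST edges: B–E, A–E, D–E, C–E; total weight 16+1+1+7 = 25.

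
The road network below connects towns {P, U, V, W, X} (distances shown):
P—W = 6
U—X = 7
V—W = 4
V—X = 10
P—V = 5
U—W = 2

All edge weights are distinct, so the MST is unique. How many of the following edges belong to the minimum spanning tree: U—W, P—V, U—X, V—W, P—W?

Kruskal's algorithm — process edges by increasing weight (ties by edge label):
U—W (2): add — endpoints in different components.
V—W (4): add — endpoints in different components.
P—V (5): add — endpoints in different components.
P—W (6): skip — W and P already connected.
U—X (7): add — endpoints in different components.
MST edge set: {U—W, V—W, P—V, U—X}.
Of the listed edges, {U—W, P—V, U—X, V—W} are in the MST → 4.

4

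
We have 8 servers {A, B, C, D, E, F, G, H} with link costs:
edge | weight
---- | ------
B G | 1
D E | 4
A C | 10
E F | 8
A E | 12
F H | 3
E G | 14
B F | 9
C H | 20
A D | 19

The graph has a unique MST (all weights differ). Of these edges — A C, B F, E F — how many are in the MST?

Kruskal: consider edges lightest-first.
B G (1): add — endpoints in different components.
F H (3): add — endpoints in different components.
D E (4): add — endpoints in different components.
E F (8): add — endpoints in different components.
B F (9): add — endpoints in different components.
A C (10): add — endpoints in different components.
A E (12): add — endpoints in different components.
MST edge set: {B G, F H, D E, E F, B F, A C, A E}.
Of the listed edges, {A C, B F, E F} are in the MST → 3.

3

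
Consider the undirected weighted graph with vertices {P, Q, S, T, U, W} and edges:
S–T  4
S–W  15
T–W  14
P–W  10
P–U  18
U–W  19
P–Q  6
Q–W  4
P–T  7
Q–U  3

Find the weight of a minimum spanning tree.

Prim, starting at Q.
Step 1: frontier [Q–U 3, Q–W 4, P–Q 6] → take Q–U (3); add U.
Step 2: frontier [Q–W 4, P–Q 6, P–U 18, U–W 19] → take Q–W (4); add W.
Step 3: frontier [P–Q 6, P–U 18, P–W 10, T–W 14, S–W 15] → take P–Q (6); add P.
Step 4: frontier [P–T 7, T–W 14, S–W 15] → take P–T (7); add T.
Step 5: frontier [S–T 4, S–W 15] → take S–T (4); add S.
MST edges: Q–U, Q–W, P–Q, P–T, S–T; total weight 3+4+6+7+4 = 24.

24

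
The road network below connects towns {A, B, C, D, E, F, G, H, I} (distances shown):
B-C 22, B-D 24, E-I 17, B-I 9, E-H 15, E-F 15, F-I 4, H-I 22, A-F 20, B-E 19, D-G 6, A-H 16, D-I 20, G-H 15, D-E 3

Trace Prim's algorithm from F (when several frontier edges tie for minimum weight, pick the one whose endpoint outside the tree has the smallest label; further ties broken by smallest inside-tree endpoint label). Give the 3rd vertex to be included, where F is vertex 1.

B

Prim's algorithm from F:
Step 1: cheapest edge leaving the tree is F-I (4); add I.
Step 2: cheapest edge leaving the tree is B-I (9); add B.
Step 3: cheapest edge leaving the tree is E-F (15); add E.
Step 4: cheapest edge leaving the tree is D-E (3); add D.
Step 5: cheapest edge leaving the tree is D-G (6); add G.
Step 6: cheapest edge leaving the tree is E-H (15); add H.
Step 7: cheapest edge leaving the tree is A-H (16); add A.
Step 8: cheapest edge leaving the tree is B-C (22); add C.
Vertex order: F, I, B, E, D, G, H, A, C. The 3rd vertex is B.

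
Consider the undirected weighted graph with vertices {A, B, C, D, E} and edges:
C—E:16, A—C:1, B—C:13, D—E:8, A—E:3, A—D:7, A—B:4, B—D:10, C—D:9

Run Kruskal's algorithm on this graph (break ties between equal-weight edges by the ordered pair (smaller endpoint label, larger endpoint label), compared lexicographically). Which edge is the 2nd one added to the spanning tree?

A-E

Kruskal: consider edges lightest-first.
A—C (1): add. Components now {A,C} {B} {D} {E}
A—E (3): add. Components now {A,C,E} {B} {D}
A—B (4): add. Components now {A,B,C,E} {D}
A—D (7): add. Components now {A,B,C,D,E}
The 2nd edge added is A—E.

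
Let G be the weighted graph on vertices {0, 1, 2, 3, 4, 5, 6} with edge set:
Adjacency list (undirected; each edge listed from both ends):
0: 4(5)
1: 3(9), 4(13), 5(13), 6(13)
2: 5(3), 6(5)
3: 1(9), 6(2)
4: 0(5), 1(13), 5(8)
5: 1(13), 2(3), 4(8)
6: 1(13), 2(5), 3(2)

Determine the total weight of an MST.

Grow the tree from 5 using Prim:
Step 1: frontier [2—5 3, 4—5 8, 1—5 13] → take 2—5 (3); add 2.
Step 2: frontier [2—6 5, 4—5 8, 1—5 13] → take 2—6 (5); add 6.
Step 3: frontier [4—5 8, 1—5 13, 3—6 2, 1—6 13] → take 3—6 (2); add 3.
Step 4: frontier [1—3 9, 4—5 8, 1—5 13, 1—6 13] → take 4—5 (8); add 4.
Step 5: frontier [1—3 9, 0—4 5, 1—4 13, 1—5 13, 1—6 13] → take 0—4 (5); add 0.
Step 6: frontier [1—3 9, 1—4 13, 1—5 13, 1—6 13] → take 1—3 (9); add 1.
MST edges: 2—5, 2—6, 3—6, 4—5, 0—4, 1—3; total weight 3+5+2+8+5+9 = 32.

32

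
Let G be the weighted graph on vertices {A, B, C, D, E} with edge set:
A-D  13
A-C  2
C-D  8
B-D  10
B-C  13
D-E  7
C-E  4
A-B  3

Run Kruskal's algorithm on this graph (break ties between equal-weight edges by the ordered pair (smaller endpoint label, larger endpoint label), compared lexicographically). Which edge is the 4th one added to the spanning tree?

Kruskal's algorithm — process edges by increasing weight (ties by edge label):
A-C (2): add — endpoints in different components.
A-B (3): add — endpoints in different components.
C-E (4): add — endpoints in different components.
D-E (7): add — endpoints in different components.
The 4th edge added is D-E.

D-E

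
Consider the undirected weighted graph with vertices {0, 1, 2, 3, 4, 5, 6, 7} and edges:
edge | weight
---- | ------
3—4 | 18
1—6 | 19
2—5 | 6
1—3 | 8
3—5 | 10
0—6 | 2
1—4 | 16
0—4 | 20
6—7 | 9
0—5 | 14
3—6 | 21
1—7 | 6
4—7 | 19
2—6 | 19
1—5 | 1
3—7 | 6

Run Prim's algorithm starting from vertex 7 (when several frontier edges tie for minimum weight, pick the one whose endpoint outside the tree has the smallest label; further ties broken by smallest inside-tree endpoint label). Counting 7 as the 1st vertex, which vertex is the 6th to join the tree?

6

Prim, starting at 7.
Step 1: cheapest edge leaving the tree is 1—7 (6); add 1.
Step 2: cheapest edge leaving the tree is 1—5 (1); add 5.
Step 3: cheapest edge leaving the tree is 2—5 (6); add 2.
Step 4: cheapest edge leaving the tree is 3—7 (6); add 3.
Step 5: cheapest edge leaving the tree is 6—7 (9); add 6.
Step 6: cheapest edge leaving the tree is 0—6 (2); add 0.
Step 7: cheapest edge leaving the tree is 1—4 (16); add 4.
Vertex order: 7, 1, 5, 2, 3, 6, 0, 4. The 6th vertex is 6.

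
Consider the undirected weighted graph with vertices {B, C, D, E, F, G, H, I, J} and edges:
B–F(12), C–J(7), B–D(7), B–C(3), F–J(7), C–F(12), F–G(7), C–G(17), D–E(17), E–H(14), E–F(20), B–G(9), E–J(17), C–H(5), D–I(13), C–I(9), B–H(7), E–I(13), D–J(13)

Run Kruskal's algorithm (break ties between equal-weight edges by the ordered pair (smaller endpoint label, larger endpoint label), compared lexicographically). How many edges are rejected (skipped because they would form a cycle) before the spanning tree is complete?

Kruskal: consider edges lightest-first.
B–C (3): add — endpoints in different components.
C–H (5): add — endpoints in different components.
B–D (7): add — endpoints in different components.
B–H (7): skip — B and H already connected.
C–J (7): add — endpoints in different components.
F–G (7): add — endpoints in different components.
F–J (7): add — endpoints in different components.
B–G (9): skip — B and G already connected.
C–I (9): add — endpoints in different components.
B–F (12): skip — B and F already connected.
C–F (12): skip — C and F already connected.
D–I (13): skip — D and I already connected.
D–J (13): skip — D and J already connected.
E–I (13): add — endpoints in different components.
Edges rejected before the tree was complete: 6.

6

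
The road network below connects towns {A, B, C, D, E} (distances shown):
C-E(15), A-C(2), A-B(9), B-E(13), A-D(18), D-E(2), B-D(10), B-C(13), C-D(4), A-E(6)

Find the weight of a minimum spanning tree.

17

Kruskal's algorithm — process edges by increasing weight (ties by edge label):
A-C (2): add — endpoints in different components.
D-E (2): add — endpoints in different components.
C-D (4): add — endpoints in different components.
A-E (6): skip — A and E already connected.
A-B (9): add — endpoints in different components.
MST edges: A-C, D-E, C-D, A-B; total weight 2+2+4+9 = 17.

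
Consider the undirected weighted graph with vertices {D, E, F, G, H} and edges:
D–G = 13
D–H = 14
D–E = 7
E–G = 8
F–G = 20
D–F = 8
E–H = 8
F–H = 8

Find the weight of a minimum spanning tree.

31

Prim, starting at H.
Step 1: frontier [E–H 8, F–H 8, D–H 14] → take E–H (8); add E.
Step 2: frontier [D–E 7, E–G 8, F–H 8, D–H 14] → take D–E (7); add D.
Step 3: frontier [D–F 8, D–G 13, E–G 8, F–H 8] → take D–F (8); add F.
Step 4: frontier [D–G 13, E–G 8, F–G 20] → take E–G (8); add G.
MST edges: E–H, D–E, D–F, E–G; total weight 8+7+8+8 = 31.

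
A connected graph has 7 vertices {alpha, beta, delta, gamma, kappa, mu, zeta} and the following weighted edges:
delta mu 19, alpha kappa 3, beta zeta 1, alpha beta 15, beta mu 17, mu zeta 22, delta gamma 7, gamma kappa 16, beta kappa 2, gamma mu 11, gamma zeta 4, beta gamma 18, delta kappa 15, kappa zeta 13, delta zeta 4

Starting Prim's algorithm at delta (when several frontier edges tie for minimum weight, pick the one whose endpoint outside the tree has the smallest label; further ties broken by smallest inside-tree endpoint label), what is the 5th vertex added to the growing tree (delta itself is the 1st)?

Grow the tree from delta using Prim:
Step 1: cheapest edge leaving the tree is delta zeta (4); add zeta.
Step 2: cheapest edge leaving the tree is beta zeta (1); add beta.
Step 3: cheapest edge leaving the tree is beta kappa (2); add kappa.
Step 4: cheapest edge leaving the tree is alpha kappa (3); add alpha.
Step 5: cheapest edge leaving the tree is gamma zeta (4); add gamma.
Step 6: cheapest edge leaving the tree is gamma mu (11); add mu.
Vertex order: delta, zeta, beta, kappa, alpha, gamma, mu. The 5th vertex is alpha.

alpha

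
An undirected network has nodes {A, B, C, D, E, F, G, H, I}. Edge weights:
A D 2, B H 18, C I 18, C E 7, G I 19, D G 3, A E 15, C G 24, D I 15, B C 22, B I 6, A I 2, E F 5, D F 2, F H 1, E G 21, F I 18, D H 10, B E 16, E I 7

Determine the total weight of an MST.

28

Grow the tree from B using Prim:
Step 1: cheapest edge leaving the tree is B I (6); add I.
Step 2: cheapest edge leaving the tree is A I (2); add A.
Step 3: cheapest edge leaving the tree is A D (2); add D.
Step 4: cheapest edge leaving the tree is D F (2); add F.
Step 5: cheapest edge leaving the tree is F H (1); add H.
Step 6: cheapest edge leaving the tree is D G (3); add G.
Step 7: cheapest edge leaving the tree is E F (5); add E.
Step 8: cheapest edge leaving the tree is C E (7); add C.
MST edges: B I, A I, A D, D F, F H, D G, E F, C E; total weight 6+2+2+2+1+3+5+7 = 28.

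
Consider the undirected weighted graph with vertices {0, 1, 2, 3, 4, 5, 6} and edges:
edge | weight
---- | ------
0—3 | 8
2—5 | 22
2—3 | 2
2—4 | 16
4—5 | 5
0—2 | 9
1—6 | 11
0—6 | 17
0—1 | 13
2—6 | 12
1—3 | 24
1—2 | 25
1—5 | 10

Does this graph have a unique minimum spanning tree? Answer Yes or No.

Yes

Sort edges by weight, then run Kruskal:
2—3 (2): add — endpoints in different components.
4—5 (5): add — endpoints in different components.
0—3 (8): add — endpoints in different components.
0—2 (9): skip — 0 and 2 already connected.
1—5 (10): add — endpoints in different components.
1—6 (11): add — endpoints in different components.
2—6 (12): add — endpoints in different components.
Every non-tree edge has weight strictly greater than the heaviest edge on the tree path between its endpoints, so the MST is unique.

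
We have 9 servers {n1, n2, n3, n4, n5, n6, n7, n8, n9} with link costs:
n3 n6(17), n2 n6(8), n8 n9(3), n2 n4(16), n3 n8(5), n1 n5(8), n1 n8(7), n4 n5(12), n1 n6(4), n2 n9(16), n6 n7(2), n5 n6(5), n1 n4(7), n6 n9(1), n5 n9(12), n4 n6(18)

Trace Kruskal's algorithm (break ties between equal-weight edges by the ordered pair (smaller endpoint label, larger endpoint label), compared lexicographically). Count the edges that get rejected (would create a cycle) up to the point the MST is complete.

Kruskal: consider edges lightest-first.
n6 n9 (1): add — endpoints in different components.
n6 n7 (2): add — endpoints in different components.
n8 n9 (3): add — endpoints in different components.
n1 n6 (4): add — endpoints in different components.
n3 n8 (5): add — endpoints in different components.
n5 n6 (5): add — endpoints in different components.
n1 n4 (7): add — endpoints in different components.
n1 n8 (7): skip — n8 and n1 already connected.
n1 n5 (8): skip — n1 and n5 already connected.
n2 n6 (8): add — endpoints in different components.
Edges rejected before the tree was complete: 2.

2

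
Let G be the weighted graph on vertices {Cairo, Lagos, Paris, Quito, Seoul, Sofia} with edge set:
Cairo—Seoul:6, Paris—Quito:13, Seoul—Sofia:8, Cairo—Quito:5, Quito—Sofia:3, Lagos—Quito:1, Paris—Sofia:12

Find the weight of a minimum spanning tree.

Kruskal's algorithm — process edges by increasing weight (ties by edge label):
Lagos—Quito (1): add — endpoints in different components.
Quito—Sofia (3): add — endpoints in different components.
Cairo—Quito (5): add — endpoints in different components.
Cairo—Seoul (6): add — endpoints in different components.
Seoul—Sofia (8): skip — Sofia and Seoul already connected.
Paris—Sofia (12): add — endpoints in different components.
MST edges: Lagos—Quito, Quito—Sofia, Cairo—Quito, Cairo—Seoul, Paris—Sofia; total weight 1+3+5+6+12 = 27.

27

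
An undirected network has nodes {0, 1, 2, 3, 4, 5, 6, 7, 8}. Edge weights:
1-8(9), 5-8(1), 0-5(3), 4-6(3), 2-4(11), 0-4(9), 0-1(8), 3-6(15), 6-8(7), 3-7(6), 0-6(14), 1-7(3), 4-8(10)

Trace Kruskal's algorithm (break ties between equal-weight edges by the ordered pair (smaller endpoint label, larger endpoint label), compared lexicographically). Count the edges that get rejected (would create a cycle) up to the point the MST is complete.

3

Kruskal: consider edges lightest-first.
5-8 (1): add — endpoints in different components.
0-5 (3): add — endpoints in different components.
1-7 (3): add — endpoints in different components.
4-6 (3): add — endpoints in different components.
3-7 (6): add — endpoints in different components.
6-8 (7): add — endpoints in different components.
0-1 (8): add — endpoints in different components.
0-4 (9): skip — 0 and 4 already connected.
1-8 (9): skip — 1 and 8 already connected.
4-8 (10): skip — 4 and 8 already connected.
2-4 (11): add — endpoints in different components.
Edges rejected before the tree was complete: 3.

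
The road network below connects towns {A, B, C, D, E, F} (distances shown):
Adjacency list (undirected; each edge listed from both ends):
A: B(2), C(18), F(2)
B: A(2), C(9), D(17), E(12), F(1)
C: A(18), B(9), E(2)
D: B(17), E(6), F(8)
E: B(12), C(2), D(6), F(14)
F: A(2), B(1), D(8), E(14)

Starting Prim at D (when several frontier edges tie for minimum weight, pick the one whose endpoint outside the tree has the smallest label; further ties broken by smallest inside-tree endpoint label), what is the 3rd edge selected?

Prim, starting at D.
Step 1: cheapest edge leaving the tree is D-E (6); add E.
Step 2: cheapest edge leaving the tree is C-E (2); add C.
Step 3: cheapest edge leaving the tree is D-F (8); add F.
Step 4: cheapest edge leaving the tree is B-F (1); add B.
Step 5: cheapest edge leaving the tree is A-B (2); add A.
The 3rd edge added is D-F.

D-F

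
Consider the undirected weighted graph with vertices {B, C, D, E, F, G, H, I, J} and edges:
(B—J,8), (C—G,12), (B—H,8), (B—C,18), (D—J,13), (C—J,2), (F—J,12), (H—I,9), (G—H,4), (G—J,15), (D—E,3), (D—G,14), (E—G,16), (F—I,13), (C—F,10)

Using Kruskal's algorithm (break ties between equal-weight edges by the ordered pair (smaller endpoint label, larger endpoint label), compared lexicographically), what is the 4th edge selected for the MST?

Kruskal: consider edges lightest-first.
C—J (2): add — endpoints in different components.
D—E (3): add — endpoints in different components.
G—H (4): add — endpoints in different components.
B—H (8): add — endpoints in different components.
B—J (8): add — endpoints in different components.
H—I (9): add — endpoints in different components.
C—F (10): add — endpoints in different components.
C—G (12): skip — C and G already connected.
F—J (12): skip — F and J already connected.
D—J (13): add — endpoints in different components.
The 4th edge added is B—H.

B-H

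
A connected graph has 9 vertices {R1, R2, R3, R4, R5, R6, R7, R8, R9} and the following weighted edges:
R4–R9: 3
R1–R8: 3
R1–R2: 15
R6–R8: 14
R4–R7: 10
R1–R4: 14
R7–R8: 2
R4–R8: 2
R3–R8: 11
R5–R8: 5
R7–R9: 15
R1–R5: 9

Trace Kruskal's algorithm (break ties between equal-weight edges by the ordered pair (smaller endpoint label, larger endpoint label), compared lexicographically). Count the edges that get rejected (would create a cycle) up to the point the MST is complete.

3

Sort edges by weight, then run Kruskal:
R4–R8 (2): add — endpoints in different components.
R7–R8 (2): add — endpoints in different components.
R1–R8 (3): add — endpoints in different components.
R4–R9 (3): add — endpoints in different components.
R5–R8 (5): add — endpoints in different components.
R1–R5 (9): skip — R1 and R5 already connected.
R4–R7 (10): skip — R4 and R7 already connected.
R3–R8 (11): add — endpoints in different components.
R1–R4 (14): skip — R4 and R1 already connected.
R6–R8 (14): add — endpoints in different components.
R1–R2 (15): add — endpoints in different components.
Edges rejected before the tree was complete: 3.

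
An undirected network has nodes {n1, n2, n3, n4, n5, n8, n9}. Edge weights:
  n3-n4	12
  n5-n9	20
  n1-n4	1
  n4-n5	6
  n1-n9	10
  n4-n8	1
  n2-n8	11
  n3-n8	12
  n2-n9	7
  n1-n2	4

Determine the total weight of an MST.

31

Kruskal's algorithm — process edges by increasing weight (ties by edge label):
n1-n4 (1): add — endpoints in different components.
n4-n8 (1): add — endpoints in different components.
n1-n2 (4): add — endpoints in different components.
n4-n5 (6): add — endpoints in different components.
n2-n9 (7): add — endpoints in different components.
n1-n9 (10): skip — n1 and n9 already connected.
n2-n8 (11): skip — n2 and n8 already connected.
n3-n4 (12): add — endpoints in different components.
MST edges: n1-n4, n4-n8, n1-n2, n4-n5, n2-n9, n3-n4; total weight 1+1+4+6+7+12 = 31.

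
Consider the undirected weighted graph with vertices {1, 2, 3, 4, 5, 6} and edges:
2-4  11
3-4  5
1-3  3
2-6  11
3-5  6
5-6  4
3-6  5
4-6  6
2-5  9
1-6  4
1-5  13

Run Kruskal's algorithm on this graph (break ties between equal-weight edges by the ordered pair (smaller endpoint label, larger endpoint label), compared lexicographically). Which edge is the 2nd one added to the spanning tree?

Kruskal's algorithm — process edges by increasing weight (ties by edge label):
1-3 (3): add — endpoints in different components.
1-6 (4): add — endpoints in different components.
5-6 (4): add — endpoints in different components.
3-4 (5): add — endpoints in different components.
3-6 (5): skip — 3 and 6 already connected.
3-5 (6): skip — 3 and 5 already connected.
4-6 (6): skip — 4 and 6 already connected.
2-5 (9): add — endpoints in different components.
The 2nd edge added is 1-6.

1-6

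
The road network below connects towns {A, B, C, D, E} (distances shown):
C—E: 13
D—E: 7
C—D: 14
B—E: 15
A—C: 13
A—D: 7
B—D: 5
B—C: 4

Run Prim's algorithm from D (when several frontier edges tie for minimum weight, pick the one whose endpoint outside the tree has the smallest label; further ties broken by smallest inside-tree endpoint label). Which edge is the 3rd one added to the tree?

A-D

Prim's algorithm from D:
Step 1: cheapest edge leaving the tree is B—D (5); add B.
Step 2: cheapest edge leaving the tree is B—C (4); add C.
Step 3: cheapest edge leaving the tree is A—D (7); add A.
Step 4: cheapest edge leaving the tree is D—E (7); add E.
The 3rd edge added is A—D.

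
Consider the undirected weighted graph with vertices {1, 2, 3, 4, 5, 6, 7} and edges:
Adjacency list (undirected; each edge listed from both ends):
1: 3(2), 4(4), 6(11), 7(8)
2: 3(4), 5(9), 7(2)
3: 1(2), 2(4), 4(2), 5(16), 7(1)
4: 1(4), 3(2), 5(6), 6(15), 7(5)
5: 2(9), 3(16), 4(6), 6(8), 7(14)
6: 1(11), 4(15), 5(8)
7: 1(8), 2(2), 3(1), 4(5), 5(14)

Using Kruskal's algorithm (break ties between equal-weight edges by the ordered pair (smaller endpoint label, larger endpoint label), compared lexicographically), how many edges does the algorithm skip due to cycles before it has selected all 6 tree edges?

Sort edges by weight, then run Kruskal:
3—7 (1): add — endpoints in different components.
1—3 (2): add — endpoints in different components.
2—7 (2): add — endpoints in different components.
3—4 (2): add — endpoints in different components.
1—4 (4): skip — 1 and 4 already connected.
2—3 (4): skip — 2 and 3 already connected.
4—7 (5): skip — 4 and 7 already connected.
4—5 (6): add — endpoints in different components.
1—7 (8): skip — 1 and 7 already connected.
5—6 (8): add — endpoints in different components.
Edges rejected before the tree was complete: 4.

4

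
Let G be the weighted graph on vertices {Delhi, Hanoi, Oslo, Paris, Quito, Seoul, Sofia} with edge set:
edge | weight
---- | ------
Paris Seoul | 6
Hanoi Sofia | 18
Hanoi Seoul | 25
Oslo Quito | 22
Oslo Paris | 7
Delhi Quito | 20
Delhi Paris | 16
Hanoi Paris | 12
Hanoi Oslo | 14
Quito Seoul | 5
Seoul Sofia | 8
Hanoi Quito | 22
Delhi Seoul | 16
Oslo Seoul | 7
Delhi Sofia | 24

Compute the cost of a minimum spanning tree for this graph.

Kruskal: consider edges lightest-first.
Quito Seoul (5): add. Components now {Quito,Seoul} {Sofia} {Oslo} {Hanoi} {Delhi} {Paris}
Paris Seoul (6): add. Components now {Paris,Quito,Seoul} {Sofia} {Oslo} {Hanoi} {Delhi}
Oslo Paris (7): add. Components now {Oslo,Paris,Quito,Seoul} {Sofia} {Hanoi} {Delhi}
Oslo Seoul (7): skip — Seoul and Oslo already connected.
Seoul Sofia (8): add. Components now {Oslo,Paris,Quito,Seoul,Sofia} {Hanoi} {Delhi}
Hanoi Paris (12): add. Components now {Hanoi,Oslo,Paris,Quito,Seoul,Sofia} {Delhi}
Hanoi Oslo (14): skip — Oslo and Hanoi already connected.
Delhi Paris (16): add. Components now {Delhi,Hanoi,Oslo,Paris,Quito,Seoul,Sofia}
MST edges: Quito Seoul, Paris Seoul, Oslo Paris, Seoul Sofia, Hanoi Paris, Delhi Paris; total weight 5+6+7+8+12+16 = 54.

54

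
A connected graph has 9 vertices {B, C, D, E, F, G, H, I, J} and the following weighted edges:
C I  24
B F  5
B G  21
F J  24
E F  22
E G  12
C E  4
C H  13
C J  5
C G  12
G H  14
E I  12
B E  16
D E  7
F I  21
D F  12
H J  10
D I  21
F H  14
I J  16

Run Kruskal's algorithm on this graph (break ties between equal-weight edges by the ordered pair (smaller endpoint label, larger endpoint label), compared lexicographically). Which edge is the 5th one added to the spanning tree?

Kruskal: consider edges lightest-first.
C E (4): add — endpoints in different components.
B F (5): add — endpoints in different components.
C J (5): add — endpoints in different components.
D E (7): add — endpoints in different components.
H J (10): add — endpoints in different components.
C G (12): add — endpoints in different components.
D F (12): add — endpoints in different components.
E G (12): skip — E and G already connected.
E I (12): add — endpoints in different components.
The 5th edge added is H J.

H-J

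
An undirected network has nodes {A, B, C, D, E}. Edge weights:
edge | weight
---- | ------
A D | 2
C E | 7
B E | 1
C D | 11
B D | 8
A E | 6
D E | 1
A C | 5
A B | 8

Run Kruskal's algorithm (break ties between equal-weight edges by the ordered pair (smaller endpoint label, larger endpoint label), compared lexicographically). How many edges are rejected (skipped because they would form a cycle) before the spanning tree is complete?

0

Sort edges by weight, then run Kruskal:
B E (1): add. Components now {A} {B,E} {C} {D}
D E (1): add. Components now {A} {B,D,E} {C}
A D (2): add. Components now {A,B,D,E} {C}
A C (5): add. Components now {A,B,C,D,E}
Edges rejected before the tree was complete: 0.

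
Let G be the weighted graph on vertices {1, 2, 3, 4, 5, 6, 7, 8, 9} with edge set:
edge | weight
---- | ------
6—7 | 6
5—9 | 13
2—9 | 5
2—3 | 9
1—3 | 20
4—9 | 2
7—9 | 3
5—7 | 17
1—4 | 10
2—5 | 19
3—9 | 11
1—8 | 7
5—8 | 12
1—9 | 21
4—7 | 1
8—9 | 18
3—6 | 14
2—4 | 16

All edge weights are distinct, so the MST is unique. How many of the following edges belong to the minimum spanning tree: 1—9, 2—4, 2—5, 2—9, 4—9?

2

Kruskal: consider edges lightest-first.
4—7 (1): add — endpoints in different components.
4—9 (2): add — endpoints in different components.
7—9 (3): skip — 7 and 9 already connected.
2—9 (5): add — endpoints in different components.
6—7 (6): add — endpoints in different components.
1—8 (7): add — endpoints in different components.
2—3 (9): add — endpoints in different components.
1—4 (10): add — endpoints in different components.
3—9 (11): skip — 3 and 9 already connected.
5—8 (12): add — endpoints in different components.
MST edge set: {4—7, 4—9, 2—9, 6—7, 1—8, 2—3, 1—4, 5—8}.
Of the listed edges, {2—9, 4—9} are in the MST → 2.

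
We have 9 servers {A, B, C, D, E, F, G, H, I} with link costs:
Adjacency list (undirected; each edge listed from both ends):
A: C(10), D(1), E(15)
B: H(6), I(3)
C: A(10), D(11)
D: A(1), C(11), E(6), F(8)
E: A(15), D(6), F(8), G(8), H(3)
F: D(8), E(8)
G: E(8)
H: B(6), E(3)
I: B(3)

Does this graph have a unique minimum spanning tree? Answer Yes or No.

No

Kruskal: consider edges lightest-first.
A—D (1): add — endpoints in different components.
B—I (3): add — endpoints in different components.
E—H (3): add — endpoints in different components.
B—H (6): add — endpoints in different components.
D—E (6): add — endpoints in different components.
D—F (8): add — endpoints in different components.
E—F (8): skip — E and F already connected.
E—G (8): add — endpoints in different components.
A—C (10): add — endpoints in different components.
Non-tree edge E—F has weight 8, equal to the heaviest edge on its tree cycle — swapping gives another MST of the same weight. Not unique.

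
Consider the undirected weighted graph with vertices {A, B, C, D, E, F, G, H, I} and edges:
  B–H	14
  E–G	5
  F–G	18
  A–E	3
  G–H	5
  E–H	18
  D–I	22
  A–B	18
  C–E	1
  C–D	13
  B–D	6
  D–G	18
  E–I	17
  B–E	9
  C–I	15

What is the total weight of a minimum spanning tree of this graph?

62

Prim's algorithm from G:
Step 1: cheapest edge leaving the tree is E–G (5); add E.
Step 2: cheapest edge leaving the tree is C–E (1); add C.
Step 3: cheapest edge leaving the tree is A–E (3); add A.
Step 4: cheapest edge leaving the tree is G–H (5); add H.
Step 5: cheapest edge leaving the tree is B–E (9); add B.
Step 6: cheapest edge leaving the tree is B–D (6); add D.
Step 7: cheapest edge leaving the tree is C–I (15); add I.
Step 8: cheapest edge leaving the tree is F–G (18); add F.
MST edges: E–G, C–E, A–E, G–H, B–E, B–D, C–I, F–G; total weight 5+1+3+5+9+6+15+18 = 62.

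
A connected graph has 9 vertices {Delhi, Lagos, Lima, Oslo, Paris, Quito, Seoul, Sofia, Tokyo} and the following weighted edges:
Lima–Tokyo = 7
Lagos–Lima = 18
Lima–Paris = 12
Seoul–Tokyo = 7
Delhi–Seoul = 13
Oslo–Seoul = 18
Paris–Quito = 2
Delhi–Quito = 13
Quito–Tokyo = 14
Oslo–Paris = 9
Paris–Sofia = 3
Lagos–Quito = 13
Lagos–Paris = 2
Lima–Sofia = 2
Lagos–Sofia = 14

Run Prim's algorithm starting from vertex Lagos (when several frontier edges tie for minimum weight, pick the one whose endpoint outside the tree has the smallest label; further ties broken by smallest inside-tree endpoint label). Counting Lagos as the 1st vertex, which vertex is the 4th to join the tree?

Sofia

Prim's algorithm from Lagos:
Step 1: cheapest edge leaving the tree is Lagos–Paris (2); add Paris.
Step 2: cheapest edge leaving the tree is Paris–Quito (2); add Quito.
Step 3: cheapest edge leaving the tree is Paris–Sofia (3); add Sofia.
Step 4: cheapest edge leaving the tree is Lima–Sofia (2); add Lima.
Step 5: cheapest edge leaving the tree is Lima–Tokyo (7); add Tokyo.
Step 6: cheapest edge leaving the tree is Seoul–Tokyo (7); add Seoul.
Step 7: cheapest edge leaving the tree is Oslo–Paris (9); add Oslo.
Step 8: cheapest edge leaving the tree is Delhi–Quito (13); add Delhi.
Vertex order: Lagos, Paris, Quito, Sofia, Lima, Tokyo, Seoul, Oslo, Delhi. The 4th vertex is Sofia.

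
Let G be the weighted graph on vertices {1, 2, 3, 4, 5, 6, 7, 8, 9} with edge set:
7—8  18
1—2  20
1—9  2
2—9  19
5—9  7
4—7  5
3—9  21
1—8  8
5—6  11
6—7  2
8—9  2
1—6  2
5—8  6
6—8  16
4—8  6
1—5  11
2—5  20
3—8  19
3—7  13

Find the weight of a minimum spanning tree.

51

Prim's algorithm from 3:
Step 1: cheapest edge leaving the tree is 3—7 (13); add 7.
Step 2: cheapest edge leaving the tree is 6—7 (2); add 6.
Step 3: cheapest edge leaving the tree is 1—6 (2); add 1.
Step 4: cheapest edge leaving the tree is 1—9 (2); add 9.
Step 5: cheapest edge leaving the tree is 8—9 (2); add 8.
Step 6: cheapest edge leaving the tree is 4—7 (5); add 4.
Step 7: cheapest edge leaving the tree is 5—8 (6); add 5.
Step 8: cheapest edge leaving the tree is 2—9 (19); add 2.
MST edges: 3—7, 6—7, 1—6, 1—9, 8—9, 4—7, 5—8, 2—9; total weight 13+2+2+2+2+5+6+19 = 51.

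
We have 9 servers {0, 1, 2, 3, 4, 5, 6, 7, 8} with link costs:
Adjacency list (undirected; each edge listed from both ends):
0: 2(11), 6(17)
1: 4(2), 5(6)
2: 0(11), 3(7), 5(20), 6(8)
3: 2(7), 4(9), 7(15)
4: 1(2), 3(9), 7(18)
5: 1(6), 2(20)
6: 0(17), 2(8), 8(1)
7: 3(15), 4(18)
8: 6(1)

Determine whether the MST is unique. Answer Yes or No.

Kruskal's algorithm — process edges by increasing weight (ties by edge label):
6 8 (1): add — endpoints in different components.
1 4 (2): add — endpoints in different components.
1 5 (6): add — endpoints in different components.
2 3 (7): add — endpoints in different components.
2 6 (8): add — endpoints in different components.
3 4 (9): add — endpoints in different components.
0 2 (11): add — endpoints in different components.
3 7 (15): add — endpoints in different components.
Every non-tree edge has weight strictly greater than the heaviest edge on the tree path between its endpoints, so the MST is unique.

Yes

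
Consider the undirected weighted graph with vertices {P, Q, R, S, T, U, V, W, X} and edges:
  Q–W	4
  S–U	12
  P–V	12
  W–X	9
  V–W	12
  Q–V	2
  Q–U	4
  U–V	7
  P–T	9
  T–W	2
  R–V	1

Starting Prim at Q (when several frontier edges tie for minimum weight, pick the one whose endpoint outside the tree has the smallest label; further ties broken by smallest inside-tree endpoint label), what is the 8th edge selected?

Prim, starting at Q.
Step 1: frontier [Q–V 2, Q–U 4, Q–W 4] → take Q–V (2); add V.
Step 2: frontier [Q–U 4, Q–W 4, R–V 1, U–V 7, P–V 12, V–W 12] → take R–V (1); add R.
Step 3: frontier [Q–U 4, Q–W 4, U–V 7, P–V 12, V–W 12] → take Q–U (4); add U.
Step 4: frontier [Q–W 4, S–U 12, P–V 12, V–W 12] → take Q–W (4); add W.
Step 5: frontier [S–U 12, P–V 12, T–W 2, W–X 9] → take T–W (2); add T.
Step 6: frontier [P–T 9, S–U 12, P–V 12, W–X 9] → take P–T (9); add P.
Step 7: frontier [S–U 12, W–X 9] → take W–X (9); add X.
Step 8: frontier [S–U 12] → take S–U (12); add S.
The 8th edge added is S–U.

S-U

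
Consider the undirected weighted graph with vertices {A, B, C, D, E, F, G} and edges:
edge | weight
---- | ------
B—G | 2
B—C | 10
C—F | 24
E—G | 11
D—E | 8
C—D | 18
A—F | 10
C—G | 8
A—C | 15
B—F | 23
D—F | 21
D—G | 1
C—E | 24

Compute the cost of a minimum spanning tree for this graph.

44

Grow the tree from F using Prim:
Step 1: frontier [A—F 10, D—F 21, B—F 23, C—F 24] → take A—F (10); add A.
Step 2: frontier [A—C 15, D—F 21, B—F 23, C—F 24] → take A—C (15); add C.
Step 3: frontier [C—G 8, B—C 10, C—D 18, C—E 24, D—F 21, B—F 23] → take C—G (8); add G.
Step 4: frontier [B—C 10, C—D 18, C—E 24, D—F 21, B—F 23, D—G 1, B—G 2, E—G 11] → take D—G (1); add D.
Step 5: frontier [B—C 10, C—E 24, D—E 8, B—F 23, B—G 2, E—G 11] → take B—G (2); add B.
Step 6: frontier [C—E 24, D—E 8, E—G 11] → take D—E (8); add E.
MST edges: A—F, A—C, C—G, D—G, B—G, D—E; total weight 10+15+8+1+2+8 = 44.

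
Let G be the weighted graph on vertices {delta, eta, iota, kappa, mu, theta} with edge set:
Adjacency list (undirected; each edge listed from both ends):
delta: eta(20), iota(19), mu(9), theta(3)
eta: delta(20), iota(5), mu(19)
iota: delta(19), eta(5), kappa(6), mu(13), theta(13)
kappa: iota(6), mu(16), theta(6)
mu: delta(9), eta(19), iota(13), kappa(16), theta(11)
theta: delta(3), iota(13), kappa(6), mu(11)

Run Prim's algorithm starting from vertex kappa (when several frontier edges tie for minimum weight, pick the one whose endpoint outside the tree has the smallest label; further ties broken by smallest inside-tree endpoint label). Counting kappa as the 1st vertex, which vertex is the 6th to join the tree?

mu

Prim's algorithm from kappa:
Step 1: frontier [iota–kappa 6, kappa–theta 6, kappa–mu 16] → take iota–kappa (6); add iota.
Step 2: frontier [eta–iota 5, iota–mu 13, iota–theta 13, delta–iota 19, kappa–theta 6, kappa–mu 16] → take eta–iota (5); add eta.
Step 3: frontier [eta–mu 19, delta–eta 20, iota–mu 13, iota–theta 13, delta–iota 19, kappa–theta 6, kappa–mu 16] → take kappa–theta (6); add theta.
Step 4: frontier [eta–mu 19, delta–eta 20, iota–mu 13, delta–iota 19, kappa–mu 16, delta–theta 3, mu–theta 11] → take delta–theta (3); add delta.
Step 5: frontier [delta–mu 9, eta–mu 19, iota–mu 13, kappa–mu 16, mu–theta 11] → take delta–mu (9); add mu.
Vertex order: kappa, iota, eta, theta, delta, mu. The 6th vertex is mu.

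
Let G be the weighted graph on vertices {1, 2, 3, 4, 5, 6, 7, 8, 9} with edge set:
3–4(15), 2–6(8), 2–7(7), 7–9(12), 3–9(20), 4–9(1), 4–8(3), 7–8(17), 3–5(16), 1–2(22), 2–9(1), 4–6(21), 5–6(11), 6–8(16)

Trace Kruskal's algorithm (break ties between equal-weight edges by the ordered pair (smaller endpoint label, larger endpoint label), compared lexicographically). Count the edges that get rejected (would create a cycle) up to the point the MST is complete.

Kruskal: consider edges lightest-first.
2–9 (1): add — endpoints in different components.
4–9 (1): add — endpoints in different components.
4–8 (3): add — endpoints in different components.
2–7 (7): add — endpoints in different components.
2–6 (8): add — endpoints in different components.
5–6 (11): add — endpoints in different components.
7–9 (12): skip — 7 and 9 already connected.
3–4 (15): add — endpoints in different components.
3–5 (16): skip — 3 and 5 already connected.
6–8 (16): skip — 6 and 8 already connected.
7–8 (17): skip — 7 and 8 already connected.
3–9 (20): skip — 3 and 9 already connected.
4–6 (21): skip — 4 and 6 already connected.
1–2 (22): add — endpoints in different components.
Edges rejected before the tree was complete: 6.

6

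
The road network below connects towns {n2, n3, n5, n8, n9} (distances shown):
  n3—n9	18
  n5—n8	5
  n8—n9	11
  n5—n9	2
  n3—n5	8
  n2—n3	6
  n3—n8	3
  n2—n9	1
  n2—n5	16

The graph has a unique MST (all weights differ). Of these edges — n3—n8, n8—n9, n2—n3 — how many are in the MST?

1

Kruskal's algorithm — process edges by increasing weight (ties by edge label):
n2—n9 (1): add — endpoints in different components.
n5—n9 (2): add — endpoints in different components.
n3—n8 (3): add — endpoints in different components.
n5—n8 (5): add — endpoints in different components.
MST edge set: {n2—n9, n5—n9, n3—n8, n5—n8}.
Of the listed edges, {n3—n8} are in the MST → 1.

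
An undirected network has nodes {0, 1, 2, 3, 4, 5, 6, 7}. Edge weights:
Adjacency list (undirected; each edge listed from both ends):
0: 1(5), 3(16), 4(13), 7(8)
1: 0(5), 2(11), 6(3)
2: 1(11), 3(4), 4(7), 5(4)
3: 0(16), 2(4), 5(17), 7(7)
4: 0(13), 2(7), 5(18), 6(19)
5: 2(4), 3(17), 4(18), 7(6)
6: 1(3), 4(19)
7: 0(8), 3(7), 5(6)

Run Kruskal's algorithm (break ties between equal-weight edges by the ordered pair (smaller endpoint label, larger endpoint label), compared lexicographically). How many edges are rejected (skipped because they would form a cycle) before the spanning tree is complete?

1

Kruskal's algorithm — process edges by increasing weight (ties by edge label):
1–6 (3): add — endpoints in different components.
2–3 (4): add — endpoints in different components.
2–5 (4): add — endpoints in different components.
0–1 (5): add — endpoints in different components.
5–7 (6): add — endpoints in different components.
2–4 (7): add — endpoints in different components.
3–7 (7): skip — 3 and 7 already connected.
0–7 (8): add — endpoints in different components.
Edges rejected before the tree was complete: 1.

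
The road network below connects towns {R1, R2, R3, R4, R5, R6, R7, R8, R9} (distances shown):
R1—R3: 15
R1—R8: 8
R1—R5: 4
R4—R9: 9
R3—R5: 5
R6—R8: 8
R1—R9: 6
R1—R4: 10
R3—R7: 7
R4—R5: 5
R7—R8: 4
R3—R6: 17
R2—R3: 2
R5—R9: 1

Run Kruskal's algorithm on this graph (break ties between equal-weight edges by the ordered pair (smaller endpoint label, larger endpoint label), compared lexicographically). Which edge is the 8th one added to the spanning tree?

Kruskal: consider edges lightest-first.
R5—R9 (1): add — endpoints in different components.
R2—R3 (2): add — endpoints in different components.
R1—R5 (4): add — endpoints in different components.
R7—R8 (4): add — endpoints in different components.
R3—R5 (5): add — endpoints in different components.
R4—R5 (5): add — endpoints in different components.
R1—R9 (6): skip — R1 and R9 already connected.
R3—R7 (7): add — endpoints in different components.
R1—R8 (8): skip — R8 and R1 already connected.
R6—R8 (8): add — endpoints in different components.
The 8th edge added is R6—R8.

R6-R8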